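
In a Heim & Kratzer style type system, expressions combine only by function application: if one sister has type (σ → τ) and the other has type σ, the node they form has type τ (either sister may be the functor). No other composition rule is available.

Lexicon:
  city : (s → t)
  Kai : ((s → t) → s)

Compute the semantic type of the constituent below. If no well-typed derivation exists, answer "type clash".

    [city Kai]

[city Kai]: functor Kai : ((s → t) → s), argument city : (s → t); result s.

s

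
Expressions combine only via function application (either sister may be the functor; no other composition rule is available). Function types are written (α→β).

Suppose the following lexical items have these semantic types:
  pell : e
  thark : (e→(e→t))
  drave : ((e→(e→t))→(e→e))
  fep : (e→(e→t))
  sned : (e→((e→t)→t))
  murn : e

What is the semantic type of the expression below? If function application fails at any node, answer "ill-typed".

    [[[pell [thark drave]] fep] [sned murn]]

t

[thark drave] — drave of type ((e→(e→t))→(e→e)) combines with thark of type (e→(e→t)): type (e→e).
[pell [thark drave]] — [thark drave] of type (e→e) combines with pell of type e: type e.
[[pell [thark drave]] fep] — fep of type (e→(e→t)) combines with [pell [thark drave]] of type e: type (e→t).
[sned murn] — sned of type (e→((e→t)→t)) combines with murn of type e: type ((e→t)→t).
[[[pell [thark drave]] fep] [sned murn]] — [sned murn] of type ((e→t)→t) combines with [[pell [thark drave]] fep] of type (e→t): type t.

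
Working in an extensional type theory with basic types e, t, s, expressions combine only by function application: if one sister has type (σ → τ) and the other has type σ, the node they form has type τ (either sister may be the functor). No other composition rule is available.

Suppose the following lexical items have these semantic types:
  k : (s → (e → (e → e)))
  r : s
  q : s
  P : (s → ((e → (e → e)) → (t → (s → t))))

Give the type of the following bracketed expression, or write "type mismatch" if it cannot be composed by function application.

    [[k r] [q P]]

[k r] — k of type (s → (e → (e → e))) combines with r of type s: type (e → (e → e)).
[q P] — P of type (s → ((e → (e → e)) → (t → (s → t)))) combines with q of type s: type ((e → (e → e)) → (t → (s → t))).
[[k r] [q P]] — [q P] of type ((e → (e → e)) → (t → (s → t))) combines with [k r] of type (e → (e → e)): type (t → (s → t)).

(t → (s → t))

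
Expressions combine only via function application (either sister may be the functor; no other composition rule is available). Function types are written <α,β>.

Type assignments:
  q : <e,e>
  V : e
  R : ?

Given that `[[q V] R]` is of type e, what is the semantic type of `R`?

At [[q V] R] (required: e): [q V] is e, which is not a function with range e; hence R is the functor — type <e,e>.

<e,e>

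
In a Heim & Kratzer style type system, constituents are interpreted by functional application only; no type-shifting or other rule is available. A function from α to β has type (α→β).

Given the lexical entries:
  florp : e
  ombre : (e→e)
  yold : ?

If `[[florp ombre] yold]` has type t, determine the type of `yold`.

(e→t)

[[florp ombre] yold] is required to be t. [florp ombre] : e cannot yield t as functor, so yold : (e→t).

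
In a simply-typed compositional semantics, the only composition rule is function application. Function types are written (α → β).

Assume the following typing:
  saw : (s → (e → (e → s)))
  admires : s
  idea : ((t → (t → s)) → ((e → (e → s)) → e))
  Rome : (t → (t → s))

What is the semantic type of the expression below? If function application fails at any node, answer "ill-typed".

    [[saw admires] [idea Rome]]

e

[saw admires]: functor saw : (s → (e → (e → s))), argument admires : s; result (e → (e → s)).
[idea Rome]: functor idea : ((t → (t → s)) → ((e → (e → s)) → e)), argument Rome : (t → (t → s)); result ((e → (e → s)) → e).
[[saw admires] [idea Rome]]: functor [idea Rome] : ((e → (e → s)) → e), argument [saw admires] : (e → (e → s)); result e.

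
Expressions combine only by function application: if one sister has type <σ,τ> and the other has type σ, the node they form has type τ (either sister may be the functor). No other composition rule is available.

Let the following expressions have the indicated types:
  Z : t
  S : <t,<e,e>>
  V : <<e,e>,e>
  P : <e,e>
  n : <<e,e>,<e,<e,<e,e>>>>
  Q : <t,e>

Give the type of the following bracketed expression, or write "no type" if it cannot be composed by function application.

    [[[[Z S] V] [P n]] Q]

no type

[Z S]: <t,<e,e>> applied to t yields <e,e>.
[[Z S] V]: <<e,e>,e> applied to <e,e> yields e.
[P n]: <<e,e>,<e,<e,<e,e>>>> applied to <e,e> yields <e,<e,<e,e>>>.
[[[Z S] V] [P n]]: <e,<e,<e,e>>> applied to e yields <e,<e,e>>.
At [[[[Z S] V] [P n]] Q]: neither <e,<e,e>> nor <t,e> can take the other as argument; the node is ill-typed.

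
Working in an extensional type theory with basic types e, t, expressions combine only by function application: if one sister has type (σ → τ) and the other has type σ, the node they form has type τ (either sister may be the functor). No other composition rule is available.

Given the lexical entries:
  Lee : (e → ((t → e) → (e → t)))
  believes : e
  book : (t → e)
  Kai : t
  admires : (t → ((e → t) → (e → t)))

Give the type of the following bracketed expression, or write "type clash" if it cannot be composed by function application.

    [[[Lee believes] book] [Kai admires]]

(e → t)

At [Lee believes], Lee : (e → ((t → e) → (e → t))) takes believes : e, giving ((t → e) → (e → t)).
At [[Lee believes] book], [Lee believes] : ((t → e) → (e → t)) takes book : (t → e), giving (e → t).
At [Kai admires], admires : (t → ((e → t) → (e → t))) takes Kai : t, giving ((e → t) → (e → t)).
At [[[Lee believes] book] [Kai admires]], [Kai admires] : ((e → t) → (e → t)) takes [[Lee believes] book] : (e → t), giving (e → t).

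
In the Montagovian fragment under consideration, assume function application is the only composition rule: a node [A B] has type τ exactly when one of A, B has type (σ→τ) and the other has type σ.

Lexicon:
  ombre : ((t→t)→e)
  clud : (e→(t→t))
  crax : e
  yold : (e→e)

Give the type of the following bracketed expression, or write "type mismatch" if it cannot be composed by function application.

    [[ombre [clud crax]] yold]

e

[clud crax]: clud is (e→(t→t)), crax is e; result (t→t).
[ombre [clud crax]]: ombre is ((t→t)→e), [clud crax] is (t→t); result e.
[[ombre [clud crax]] yold]: yold is (e→e), [ombre [clud crax]] is e; result e.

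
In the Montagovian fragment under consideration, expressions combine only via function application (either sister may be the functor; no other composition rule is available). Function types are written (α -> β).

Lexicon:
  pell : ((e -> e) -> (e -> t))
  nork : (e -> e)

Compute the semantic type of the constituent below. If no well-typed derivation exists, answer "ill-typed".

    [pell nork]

[pell nork]: ((e -> e) -> (e -> t)) applied to (e -> e) yields (e -> t).

(e -> t)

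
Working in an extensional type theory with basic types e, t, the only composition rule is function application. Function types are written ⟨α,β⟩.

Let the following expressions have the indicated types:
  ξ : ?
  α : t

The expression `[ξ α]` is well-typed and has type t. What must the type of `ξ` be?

For [ξ α] to have type t with α of type t, ξ must be the function: ξ : ⟨t,t⟩.

⟨t,t⟩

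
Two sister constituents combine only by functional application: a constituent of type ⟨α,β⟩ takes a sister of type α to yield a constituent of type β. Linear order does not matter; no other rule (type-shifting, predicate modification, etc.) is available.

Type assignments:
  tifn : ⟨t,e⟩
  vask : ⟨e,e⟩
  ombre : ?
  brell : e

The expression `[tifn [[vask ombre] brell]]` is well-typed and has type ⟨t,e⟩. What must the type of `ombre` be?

At [tifn [[vask ombre] brell]] (required: ⟨t,e⟩): tifn is ⟨t,e⟩, which is not a function with range ⟨t,e⟩; hence [[vask ombre] brell] is the functor — type ⟨⟨t,e⟩,⟨t,e⟩⟩.
At [[vask ombre] brell] (required: ⟨⟨t,e⟩,⟨t,e⟩⟩): brell is e, which is not a function with range ⟨⟨t,e⟩,⟨t,e⟩⟩; hence [vask ombre] is the functor — type ⟨e,⟨⟨t,e⟩,⟨t,e⟩⟩⟩.
At [vask ombre] (required: ⟨e,⟨⟨t,e⟩,⟨t,e⟩⟩⟩): vask is ⟨e,e⟩, which is not a function with range ⟨e,⟨⟨t,e⟩,⟨t,e⟩⟩⟩; hence ombre is the functor — type ⟨⟨e,e⟩,⟨e,⟨⟨t,e⟩,⟨t,e⟩⟩⟩⟩.

⟨⟨e,e⟩,⟨e,⟨⟨t,e⟩,⟨t,e⟩⟩⟩⟩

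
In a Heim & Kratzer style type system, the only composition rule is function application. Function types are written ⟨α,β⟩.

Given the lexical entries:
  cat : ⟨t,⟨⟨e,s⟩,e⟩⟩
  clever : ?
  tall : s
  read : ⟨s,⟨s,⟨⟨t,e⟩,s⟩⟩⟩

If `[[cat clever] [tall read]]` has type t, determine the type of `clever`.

⟨⟨t,⟨⟨e,s⟩,e⟩⟩,⟨⟨s,⟨⟨t,e⟩,s⟩⟩,t⟩⟩

For [[cat clever] [tall read]] to have type t with [tall read] of type ⟨s,⟨⟨t,e⟩,s⟩⟩, [cat clever] must be the function: [cat clever] : ⟨⟨s,⟨⟨t,e⟩,s⟩⟩,t⟩.
For [cat clever] to have type ⟨⟨s,⟨⟨t,e⟩,s⟩⟩,t⟩ with cat of type ⟨t,⟨⟨e,s⟩,e⟩⟩, clever must be the function: clever : ⟨⟨t,⟨⟨e,s⟩,e⟩⟩,⟨⟨s,⟨⟨t,e⟩,s⟩⟩,t⟩⟩.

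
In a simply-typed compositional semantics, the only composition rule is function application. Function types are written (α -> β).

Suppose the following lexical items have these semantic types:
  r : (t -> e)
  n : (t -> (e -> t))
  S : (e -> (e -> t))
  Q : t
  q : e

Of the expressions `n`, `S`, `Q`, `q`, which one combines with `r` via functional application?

Q

n : (t -> (e -> t)) — no; r wants t, and n wants t.
S : (e -> (e -> t)) — no; r wants t, and S wants e.
Q — combines: r : (t -> e) takes Q : t as argument, giving e.
q : e — no; r wants t, and q wants nothing (atomic).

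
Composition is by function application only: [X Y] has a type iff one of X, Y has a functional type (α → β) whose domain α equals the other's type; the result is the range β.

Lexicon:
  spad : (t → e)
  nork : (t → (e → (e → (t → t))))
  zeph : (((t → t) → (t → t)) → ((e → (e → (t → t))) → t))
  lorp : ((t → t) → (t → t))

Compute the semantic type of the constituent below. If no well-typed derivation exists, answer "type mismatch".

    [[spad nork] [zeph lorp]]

[spad nork]: (t → e) with (t → (e → (e → (t → t)))) — neither is a function whose domain matches the other; composition fails here.

type mismatch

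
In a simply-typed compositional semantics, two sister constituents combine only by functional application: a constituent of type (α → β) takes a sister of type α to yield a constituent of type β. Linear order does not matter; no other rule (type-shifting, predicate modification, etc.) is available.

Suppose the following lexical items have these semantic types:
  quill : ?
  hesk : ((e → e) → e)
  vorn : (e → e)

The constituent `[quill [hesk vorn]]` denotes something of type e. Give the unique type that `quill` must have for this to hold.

At [quill [hesk vorn]] (required: e): [hesk vorn] is e, which is not a function with range e; hence quill is the functor — type (e → e).

(e → e)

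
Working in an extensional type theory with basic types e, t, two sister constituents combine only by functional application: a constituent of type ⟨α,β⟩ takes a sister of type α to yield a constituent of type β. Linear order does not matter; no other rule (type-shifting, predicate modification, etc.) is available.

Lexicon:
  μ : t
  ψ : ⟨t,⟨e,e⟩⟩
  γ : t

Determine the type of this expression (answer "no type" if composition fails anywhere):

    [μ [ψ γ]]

[ψ γ]: ⟨t,⟨e,e⟩⟩ applied to t yields ⟨e,e⟩.
[μ [ψ γ]]: t with ⟨e,e⟩ — neither is a function whose domain matches the other; composition fails here.

no type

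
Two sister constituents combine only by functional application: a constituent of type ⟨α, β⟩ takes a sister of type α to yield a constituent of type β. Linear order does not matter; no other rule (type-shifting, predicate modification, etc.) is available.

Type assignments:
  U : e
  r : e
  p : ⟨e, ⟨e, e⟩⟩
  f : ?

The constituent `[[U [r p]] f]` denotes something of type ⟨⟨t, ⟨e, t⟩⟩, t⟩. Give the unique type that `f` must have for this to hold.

⟨e, ⟨⟨t, ⟨e, t⟩⟩, t⟩⟩

[[U [r p]] f] is required to be ⟨⟨t, ⟨e, t⟩⟩, t⟩. [U [r p]] : e cannot yield ⟨⟨t, ⟨e, t⟩⟩, t⟩ as functor, so f : ⟨e, ⟨⟨t, ⟨e, t⟩⟩, t⟩⟩.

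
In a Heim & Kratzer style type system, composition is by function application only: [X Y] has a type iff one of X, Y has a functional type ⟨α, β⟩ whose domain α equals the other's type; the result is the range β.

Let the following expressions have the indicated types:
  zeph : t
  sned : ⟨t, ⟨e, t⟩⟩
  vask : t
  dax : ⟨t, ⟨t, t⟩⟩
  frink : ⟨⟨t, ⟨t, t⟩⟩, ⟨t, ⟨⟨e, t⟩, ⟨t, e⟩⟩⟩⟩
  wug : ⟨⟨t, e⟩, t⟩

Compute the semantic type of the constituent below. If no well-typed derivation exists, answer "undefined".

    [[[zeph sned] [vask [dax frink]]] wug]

t

At [zeph sned], sned : ⟨t, ⟨e, t⟩⟩ takes zeph : t, giving ⟨e, t⟩.
At [dax frink], frink : ⟨⟨t, ⟨t, t⟩⟩, ⟨t, ⟨⟨e, t⟩, ⟨t, e⟩⟩⟩⟩ takes dax : ⟨t, ⟨t, t⟩⟩, giving ⟨t, ⟨⟨e, t⟩, ⟨t, e⟩⟩⟩.
At [vask [dax frink]], [dax frink] : ⟨t, ⟨⟨e, t⟩, ⟨t, e⟩⟩⟩ takes vask : t, giving ⟨⟨e, t⟩, ⟨t, e⟩⟩.
At [[zeph sned] [vask [dax frink]]], [vask [dax frink]] : ⟨⟨e, t⟩, ⟨t, e⟩⟩ takes [zeph sned] : ⟨e, t⟩, giving ⟨t, e⟩.
At [[[zeph sned] [vask [dax frink]]] wug], wug : ⟨⟨t, e⟩, t⟩ takes [[zeph sned] [vask [dax frink]]] : ⟨t, e⟩, giving t.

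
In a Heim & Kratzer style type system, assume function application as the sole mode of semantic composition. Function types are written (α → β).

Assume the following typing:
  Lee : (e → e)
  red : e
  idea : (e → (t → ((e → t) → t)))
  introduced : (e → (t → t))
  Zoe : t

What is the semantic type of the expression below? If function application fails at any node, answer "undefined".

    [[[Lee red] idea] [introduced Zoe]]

[Lee red]: functor Lee : (e → e), argument red : e; result e.
[[Lee red] idea]: functor idea : (e → (t → ((e → t) → t))), argument [Lee red] : e; result (t → ((e → t) → t)).
[introduced Zoe]: (e → (t → t)) with t — neither is a function whose domain matches the other; composition fails here.

undefined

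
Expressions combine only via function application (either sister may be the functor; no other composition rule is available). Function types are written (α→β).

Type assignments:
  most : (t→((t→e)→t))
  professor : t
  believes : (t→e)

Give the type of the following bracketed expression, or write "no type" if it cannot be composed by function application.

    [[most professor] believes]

t

[most professor]: (t→((t→e)→t)) applied to t yields ((t→e)→t).
[[most professor] believes]: ((t→e)→t) applied to (t→e) yields t.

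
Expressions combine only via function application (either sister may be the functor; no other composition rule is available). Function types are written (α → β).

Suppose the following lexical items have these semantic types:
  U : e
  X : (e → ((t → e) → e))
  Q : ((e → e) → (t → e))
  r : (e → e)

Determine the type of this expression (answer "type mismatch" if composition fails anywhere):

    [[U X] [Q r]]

e

[U X]: functor X : (e → ((t → e) → e)), argument U : e; result ((t → e) → e).
[Q r]: functor Q : ((e → e) → (t → e)), argument r : (e → e); result (t → e).
[[U X] [Q r]]: functor [U X] : ((t → e) → e), argument [Q r] : (t → e); result e.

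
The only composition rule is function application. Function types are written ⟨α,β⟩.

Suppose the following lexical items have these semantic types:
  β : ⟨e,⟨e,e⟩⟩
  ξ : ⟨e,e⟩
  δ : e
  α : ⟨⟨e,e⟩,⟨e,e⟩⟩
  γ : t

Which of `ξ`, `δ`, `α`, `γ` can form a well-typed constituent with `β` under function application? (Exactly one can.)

δ

ξ : ⟨e,e⟩ — no; β wants e, and ξ wants e.
δ — combines: β : ⟨e,⟨e,e⟩⟩ takes δ : e as argument, giving ⟨e,e⟩.
α : ⟨⟨e,e⟩,⟨e,e⟩⟩ — no; β wants e, and α wants ⟨e,e⟩.
γ : t — no; β wants e, and γ wants nothing (atomic).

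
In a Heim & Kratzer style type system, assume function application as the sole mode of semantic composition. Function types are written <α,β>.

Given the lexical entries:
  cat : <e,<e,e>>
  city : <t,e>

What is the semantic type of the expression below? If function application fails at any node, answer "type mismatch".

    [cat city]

At [cat city]: neither <e,<e,e>> nor <t,e> can take the other as argument; the node is ill-typed.

type mismatch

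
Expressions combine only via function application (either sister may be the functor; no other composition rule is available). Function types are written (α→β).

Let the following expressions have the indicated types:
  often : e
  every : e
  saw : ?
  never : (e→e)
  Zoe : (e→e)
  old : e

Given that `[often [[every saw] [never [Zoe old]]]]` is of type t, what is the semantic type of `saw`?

[often [[every saw] [never [Zoe old]]]] must have type t. The sister often has type e; that is not a function onto t, so [[every saw] [never [Zoe old]]] must be the functor, of type (e→t).
[[every saw] [never [Zoe old]]] must have type (e→t). The sister [never [Zoe old]] has type e; that is not a function onto (e→t), so [every saw] must be the functor, of type (e→(e→t)).
[every saw] must have type (e→(e→t)). The sister every has type e; that is not a function onto (e→(e→t)), so saw must be the functor, of type (e→(e→(e→t))).

(e→(e→(e→t)))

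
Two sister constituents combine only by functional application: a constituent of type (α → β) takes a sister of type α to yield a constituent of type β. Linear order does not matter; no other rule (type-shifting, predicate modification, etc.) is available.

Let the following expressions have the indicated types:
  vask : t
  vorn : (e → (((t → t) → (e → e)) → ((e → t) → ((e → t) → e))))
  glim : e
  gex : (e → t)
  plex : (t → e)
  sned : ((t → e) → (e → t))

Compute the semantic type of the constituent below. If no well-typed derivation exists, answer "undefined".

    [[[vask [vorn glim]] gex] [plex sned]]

[vorn glim]: (e → (((t → t) → (e → e)) → ((e → t) → ((e → t) → e)))) applied to e yields (((t → t) → (e → e)) → ((e → t) → ((e → t) → e))).
[vask [vorn glim]]: t with (((t → t) → (e → e)) → ((e → t) → ((e → t) → e))) — neither is a function whose domain matches the other; composition fails here.

undefined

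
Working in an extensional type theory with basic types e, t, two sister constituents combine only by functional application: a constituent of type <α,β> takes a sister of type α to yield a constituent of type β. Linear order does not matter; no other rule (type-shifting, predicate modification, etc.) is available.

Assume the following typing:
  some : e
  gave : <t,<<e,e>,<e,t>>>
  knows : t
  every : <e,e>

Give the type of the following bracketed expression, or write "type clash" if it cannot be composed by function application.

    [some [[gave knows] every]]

[gave knows] — gave of type <t,<<e,e>,<e,t>>> combines with knows of type t: type <<e,e>,<e,t>>.
[[gave knows] every] — [gave knows] of type <<e,e>,<e,t>> combines with every of type <e,e>: type <e,t>.
[some [[gave knows] every]] — [[gave knows] every] of type <e,t> combines with some of type e: type t.

t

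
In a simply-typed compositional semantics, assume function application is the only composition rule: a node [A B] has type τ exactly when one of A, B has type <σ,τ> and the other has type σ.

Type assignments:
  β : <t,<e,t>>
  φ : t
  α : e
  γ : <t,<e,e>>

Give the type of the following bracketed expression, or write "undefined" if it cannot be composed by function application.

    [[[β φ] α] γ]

<e,e>

[β φ]: <t,<e,t>> applied to t yields <e,t>.
[[β φ] α]: <e,t> applied to e yields t.
[[[β φ] α] γ]: <t,<e,e>> applied to t yields <e,e>.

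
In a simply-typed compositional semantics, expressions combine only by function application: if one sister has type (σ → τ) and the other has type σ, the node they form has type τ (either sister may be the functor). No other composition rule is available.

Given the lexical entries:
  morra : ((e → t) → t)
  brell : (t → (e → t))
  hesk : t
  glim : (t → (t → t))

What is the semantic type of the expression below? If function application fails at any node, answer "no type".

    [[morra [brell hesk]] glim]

[brell hesk]: (t → (e → t)) applied to t yields (e → t).
[morra [brell hesk]]: ((e → t) → t) applied to (e → t) yields t.
[[morra [brell hesk]] glim]: (t → (t → t)) applied to t yields (t → t).

(t → t)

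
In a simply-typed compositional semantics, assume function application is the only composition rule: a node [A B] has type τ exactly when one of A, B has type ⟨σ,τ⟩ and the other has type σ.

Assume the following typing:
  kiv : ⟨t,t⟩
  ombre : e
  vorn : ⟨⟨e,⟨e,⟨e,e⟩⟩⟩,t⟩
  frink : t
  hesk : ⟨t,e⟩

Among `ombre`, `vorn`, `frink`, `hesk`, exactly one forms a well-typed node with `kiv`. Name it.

frink

ombre : e — does not combine with kiv.
vorn : ⟨⟨e,⟨e,⟨e,e⟩⟩⟩,t⟩ — does not combine with kiv.
frink — combines: kiv : ⟨t,t⟩ takes frink : t as argument, giving t.
hesk : ⟨t,e⟩ — does not combine with kiv.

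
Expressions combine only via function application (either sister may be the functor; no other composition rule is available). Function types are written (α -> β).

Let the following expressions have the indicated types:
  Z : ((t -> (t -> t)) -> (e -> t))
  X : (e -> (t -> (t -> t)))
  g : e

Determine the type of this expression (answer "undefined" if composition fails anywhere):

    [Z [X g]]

[X g] — X of type (e -> (t -> (t -> t))) combines with g of type e: type (t -> (t -> t)).
[Z [X g]] — Z of type ((t -> (t -> t)) -> (e -> t)) combines with [X g] of type (t -> (t -> t)): type (e -> t).

(e -> t)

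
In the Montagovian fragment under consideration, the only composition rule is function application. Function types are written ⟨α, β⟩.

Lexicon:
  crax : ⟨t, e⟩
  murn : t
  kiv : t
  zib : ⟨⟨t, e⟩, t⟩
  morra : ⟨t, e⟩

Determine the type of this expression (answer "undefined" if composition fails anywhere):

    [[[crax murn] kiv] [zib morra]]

[crax murn]: crax is ⟨t, e⟩, murn is t; result e.
[[crax murn] kiv]: e with t — neither is a function whose domain matches the other; composition fails here.

undefined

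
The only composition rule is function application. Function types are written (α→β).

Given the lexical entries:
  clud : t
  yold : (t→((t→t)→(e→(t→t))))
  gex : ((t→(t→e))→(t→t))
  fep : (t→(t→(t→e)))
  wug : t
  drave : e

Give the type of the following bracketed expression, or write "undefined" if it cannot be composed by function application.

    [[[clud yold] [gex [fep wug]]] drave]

[clud yold]: yold is (t→((t→t)→(e→(t→t)))), clud is t; result ((t→t)→(e→(t→t))).
[fep wug]: fep is (t→(t→(t→e))), wug is t; result (t→(t→e)).
[gex [fep wug]]: gex is ((t→(t→e))→(t→t)), [fep wug] is (t→(t→e)); result (t→t).
[[clud yold] [gex [fep wug]]]: [clud yold] is ((t→t)→(e→(t→t))), [gex [fep wug]] is (t→t); result (e→(t→t)).
[[[clud yold] [gex [fep wug]]] drave]: [[clud yold] [gex [fep wug]]] is (e→(t→t)), drave is e; result (t→t).

(t→t)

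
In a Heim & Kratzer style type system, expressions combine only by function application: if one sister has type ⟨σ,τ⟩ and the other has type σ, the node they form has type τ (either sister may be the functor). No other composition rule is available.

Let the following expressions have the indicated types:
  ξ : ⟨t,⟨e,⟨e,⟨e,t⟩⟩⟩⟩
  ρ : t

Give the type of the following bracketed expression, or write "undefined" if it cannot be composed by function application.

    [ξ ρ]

At [ξ ρ], ξ : ⟨t,⟨e,⟨e,⟨e,t⟩⟩⟩⟩ takes ρ : t, giving ⟨e,⟨e,⟨e,t⟩⟩⟩.

⟨e,⟨e,⟨e,t⟩⟩⟩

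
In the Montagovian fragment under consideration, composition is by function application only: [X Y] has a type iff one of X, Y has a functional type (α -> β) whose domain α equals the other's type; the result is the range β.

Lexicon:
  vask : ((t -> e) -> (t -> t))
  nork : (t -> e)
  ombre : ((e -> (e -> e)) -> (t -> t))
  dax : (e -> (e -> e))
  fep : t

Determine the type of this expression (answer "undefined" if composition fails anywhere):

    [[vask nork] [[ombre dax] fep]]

[vask nork] — vask of type ((t -> e) -> (t -> t)) combines with nork of type (t -> e): type (t -> t).
[ombre dax] — ombre of type ((e -> (e -> e)) -> (t -> t)) combines with dax of type (e -> (e -> e)): type (t -> t).
[[ombre dax] fep] — [ombre dax] of type (t -> t) combines with fep of type t: type t.
[[vask nork] [[ombre dax] fep]] — [vask nork] of type (t -> t) combines with [[ombre dax] fep] of type t: type t.

t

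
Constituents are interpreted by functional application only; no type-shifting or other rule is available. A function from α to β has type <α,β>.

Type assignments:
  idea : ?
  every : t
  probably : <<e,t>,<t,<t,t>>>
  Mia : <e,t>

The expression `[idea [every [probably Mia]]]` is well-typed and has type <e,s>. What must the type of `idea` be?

<<t,t>,<e,s>>

[idea [every [probably Mia]]] is required to be <e,s>. [every [probably Mia]] : <t,t> cannot yield <e,s> as functor, so idea : <<t,t>,<e,s>>.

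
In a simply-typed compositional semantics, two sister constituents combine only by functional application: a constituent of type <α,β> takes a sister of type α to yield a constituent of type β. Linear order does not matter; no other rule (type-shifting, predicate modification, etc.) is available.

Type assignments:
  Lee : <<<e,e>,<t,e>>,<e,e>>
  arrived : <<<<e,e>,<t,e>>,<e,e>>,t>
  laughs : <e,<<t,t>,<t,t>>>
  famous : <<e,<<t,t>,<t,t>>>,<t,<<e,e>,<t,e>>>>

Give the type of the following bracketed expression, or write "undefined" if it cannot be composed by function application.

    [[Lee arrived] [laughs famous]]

<<e,e>,<t,e>>

At [Lee arrived], arrived : <<<<e,e>,<t,e>>,<e,e>>,t> takes Lee : <<<e,e>,<t,e>>,<e,e>>, giving t.
At [laughs famous], famous : <<e,<<t,t>,<t,t>>>,<t,<<e,e>,<t,e>>>> takes laughs : <e,<<t,t>,<t,t>>>, giving <t,<<e,e>,<t,e>>>.
At [[Lee arrived] [laughs famous]], [laughs famous] : <t,<<e,e>,<t,e>>> takes [Lee arrived] : t, giving <<e,e>,<t,e>>.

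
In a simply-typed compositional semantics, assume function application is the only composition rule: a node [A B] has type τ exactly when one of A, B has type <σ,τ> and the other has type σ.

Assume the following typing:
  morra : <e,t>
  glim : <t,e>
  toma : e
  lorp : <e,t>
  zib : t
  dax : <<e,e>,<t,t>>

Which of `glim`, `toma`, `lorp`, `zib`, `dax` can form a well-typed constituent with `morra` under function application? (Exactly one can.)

glim : <t,e> — no; morra wants e, and glim wants t.
toma — combines: morra : <e,t> takes toma : e as argument, giving t.
lorp : <e,t> — no; morra wants e, and lorp wants e.
zib : t — no; morra wants e, and zib wants nothing (atomic).
dax : <<e,e>,<t,t>> — no; morra wants e, and dax wants <e,e>.

toma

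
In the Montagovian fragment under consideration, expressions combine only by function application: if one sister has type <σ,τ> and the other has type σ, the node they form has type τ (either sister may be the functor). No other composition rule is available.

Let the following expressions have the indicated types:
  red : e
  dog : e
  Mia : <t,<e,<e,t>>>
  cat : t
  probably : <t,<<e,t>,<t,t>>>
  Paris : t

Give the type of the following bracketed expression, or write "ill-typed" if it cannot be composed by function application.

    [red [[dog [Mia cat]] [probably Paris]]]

ill-typed

[Mia cat] — Mia of type <t,<e,<e,t>>> combines with cat of type t: type <e,<e,t>>.
[dog [Mia cat]] — [Mia cat] of type <e,<e,t>> combines with dog of type e: type <e,t>.
[probably Paris] — probably of type <t,<<e,t>,<t,t>>> combines with Paris of type t: type <<e,t>,<t,t>>.
[[dog [Mia cat]] [probably Paris]] — [probably Paris] of type <<e,t>,<t,t>> combines with [dog [Mia cat]] of type <e,t>: type <t,t>.
[red [[dog [Mia cat]] [probably Paris]]]: e and <t,t> cannot combine by function application — type clash.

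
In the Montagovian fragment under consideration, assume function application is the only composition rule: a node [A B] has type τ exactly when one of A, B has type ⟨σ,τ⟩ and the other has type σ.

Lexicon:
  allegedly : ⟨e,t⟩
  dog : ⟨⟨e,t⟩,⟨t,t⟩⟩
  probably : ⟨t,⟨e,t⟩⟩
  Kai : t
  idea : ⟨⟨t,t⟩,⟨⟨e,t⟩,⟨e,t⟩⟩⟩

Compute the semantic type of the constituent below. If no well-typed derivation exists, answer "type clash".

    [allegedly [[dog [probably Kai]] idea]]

[probably Kai]: probably is ⟨t,⟨e,t⟩⟩, Kai is t; result ⟨e,t⟩.
[dog [probably Kai]]: dog is ⟨⟨e,t⟩,⟨t,t⟩⟩, [probably Kai] is ⟨e,t⟩; result ⟨t,t⟩.
[[dog [probably Kai]] idea]: idea is ⟨⟨t,t⟩,⟨⟨e,t⟩,⟨e,t⟩⟩⟩, [dog [probably Kai]] is ⟨t,t⟩; result ⟨⟨e,t⟩,⟨e,t⟩⟩.
[allegedly [[dog [probably Kai]] idea]]: [[dog [probably Kai]] idea] is ⟨⟨e,t⟩,⟨e,t⟩⟩, allegedly is ⟨e,t⟩; result ⟨e,t⟩.

⟨e,t⟩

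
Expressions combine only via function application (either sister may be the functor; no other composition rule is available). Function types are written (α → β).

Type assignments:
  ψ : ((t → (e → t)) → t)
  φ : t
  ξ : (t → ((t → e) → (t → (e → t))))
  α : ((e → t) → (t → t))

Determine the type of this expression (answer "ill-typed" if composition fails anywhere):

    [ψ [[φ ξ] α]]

ill-typed

At [φ ξ], ξ : (t → ((t → e) → (t → (e → t)))) takes φ : t, giving ((t → e) → (t → (e → t))).
[[φ ξ] α]: ((t → e) → (t → (e → t))) and ((e → t) → (t → t)) cannot combine by function application — type clash.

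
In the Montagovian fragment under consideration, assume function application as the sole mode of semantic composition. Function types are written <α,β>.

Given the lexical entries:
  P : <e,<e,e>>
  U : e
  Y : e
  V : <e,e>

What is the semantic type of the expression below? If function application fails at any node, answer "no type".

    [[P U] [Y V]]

e

[P U]: functor P : <e,<e,e>>, argument U : e; result <e,e>.
[Y V]: functor V : <e,e>, argument Y : e; result e.
[[P U] [Y V]]: functor [P U] : <e,e>, argument [Y V] : e; result e.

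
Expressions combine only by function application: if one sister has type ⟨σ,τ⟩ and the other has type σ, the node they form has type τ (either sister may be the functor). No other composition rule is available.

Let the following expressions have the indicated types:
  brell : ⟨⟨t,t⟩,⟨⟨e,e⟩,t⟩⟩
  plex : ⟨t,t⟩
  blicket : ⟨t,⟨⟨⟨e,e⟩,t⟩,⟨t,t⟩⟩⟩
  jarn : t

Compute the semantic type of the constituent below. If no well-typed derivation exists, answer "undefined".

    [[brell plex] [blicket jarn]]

[brell plex]: ⟨⟨t,t⟩,⟨⟨e,e⟩,t⟩⟩ applied to ⟨t,t⟩ yields ⟨⟨e,e⟩,t⟩.
[blicket jarn]: ⟨t,⟨⟨⟨e,e⟩,t⟩,⟨t,t⟩⟩⟩ applied to t yields ⟨⟨⟨e,e⟩,t⟩,⟨t,t⟩⟩.
[[brell plex] [blicket jarn]]: ⟨⟨⟨e,e⟩,t⟩,⟨t,t⟩⟩ applied to ⟨⟨e,e⟩,t⟩ yields ⟨t,t⟩.

⟨t,t⟩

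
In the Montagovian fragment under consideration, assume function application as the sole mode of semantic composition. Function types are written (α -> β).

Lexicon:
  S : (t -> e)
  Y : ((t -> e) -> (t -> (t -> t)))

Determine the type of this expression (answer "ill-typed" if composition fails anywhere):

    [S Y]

(t -> (t -> t))

[S Y]: ((t -> e) -> (t -> (t -> t))) applied to (t -> e) yields (t -> (t -> t)).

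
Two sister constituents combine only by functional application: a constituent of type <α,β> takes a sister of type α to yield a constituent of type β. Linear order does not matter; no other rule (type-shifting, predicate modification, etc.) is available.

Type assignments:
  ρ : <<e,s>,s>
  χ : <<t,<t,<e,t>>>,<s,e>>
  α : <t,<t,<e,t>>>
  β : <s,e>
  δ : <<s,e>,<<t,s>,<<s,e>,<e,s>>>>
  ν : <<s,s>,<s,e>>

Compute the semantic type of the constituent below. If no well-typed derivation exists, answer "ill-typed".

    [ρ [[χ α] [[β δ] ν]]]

ill-typed

[χ α]: χ is <<t,<t,<e,t>>>,<s,e>>, α is <t,<t,<e,t>>>; result <s,e>.
[β δ]: δ is <<s,e>,<<t,s>,<<s,e>,<e,s>>>>, β is <s,e>; result <<t,s>,<<s,e>,<e,s>>>.
At [[β δ] ν]: neither <<t,s>,<<s,e>,<e,s>>> nor <<s,s>,<s,e>> can take the other as argument; the node is ill-typed.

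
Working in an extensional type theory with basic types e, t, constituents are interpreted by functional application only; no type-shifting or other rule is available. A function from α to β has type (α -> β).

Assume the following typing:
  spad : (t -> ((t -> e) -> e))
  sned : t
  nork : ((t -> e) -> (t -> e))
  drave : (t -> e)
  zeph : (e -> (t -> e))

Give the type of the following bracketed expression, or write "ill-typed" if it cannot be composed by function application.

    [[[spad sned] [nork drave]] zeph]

At [spad sned], spad : (t -> ((t -> e) -> e)) takes sned : t, giving ((t -> e) -> e).
At [nork drave], nork : ((t -> e) -> (t -> e)) takes drave : (t -> e), giving (t -> e).
At [[spad sned] [nork drave]], [spad sned] : ((t -> e) -> e) takes [nork drave] : (t -> e), giving e.
At [[[spad sned] [nork drave]] zeph], zeph : (e -> (t -> e)) takes [[spad sned] [nork drave]] : e, giving (t -> e).

(t -> e)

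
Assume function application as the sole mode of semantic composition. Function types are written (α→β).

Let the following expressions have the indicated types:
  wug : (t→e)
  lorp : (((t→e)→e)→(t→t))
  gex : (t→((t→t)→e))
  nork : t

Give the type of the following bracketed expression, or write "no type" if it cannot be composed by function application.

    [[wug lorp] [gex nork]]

[wug lorp]: (t→e) and (((t→e)→e)→(t→t)) cannot combine by function application — type clash.

no type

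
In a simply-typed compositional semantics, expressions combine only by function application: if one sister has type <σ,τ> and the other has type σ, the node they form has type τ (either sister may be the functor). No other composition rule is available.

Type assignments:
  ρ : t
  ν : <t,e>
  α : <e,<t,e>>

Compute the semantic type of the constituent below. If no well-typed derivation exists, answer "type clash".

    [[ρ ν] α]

<t,e>

[ρ ν]: functor ν : <t,e>, argument ρ : t; result e.
[[ρ ν] α]: functor α : <e,<t,e>>, argument [ρ ν] : e; result <t,e>.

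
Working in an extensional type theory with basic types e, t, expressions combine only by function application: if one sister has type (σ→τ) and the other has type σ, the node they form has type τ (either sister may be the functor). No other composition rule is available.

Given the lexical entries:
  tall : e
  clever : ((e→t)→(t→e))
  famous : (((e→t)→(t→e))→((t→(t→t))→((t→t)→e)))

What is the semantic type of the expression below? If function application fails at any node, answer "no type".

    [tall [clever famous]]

no type

[clever famous]: (((e→t)→(t→e))→((t→(t→t))→((t→t)→e))) applied to ((e→t)→(t→e)) yields ((t→(t→t))→((t→t)→e)).
[tall [clever famous]]: e with ((t→(t→t))→((t→t)→e)) — neither is a function whose domain matches the other; composition fails here.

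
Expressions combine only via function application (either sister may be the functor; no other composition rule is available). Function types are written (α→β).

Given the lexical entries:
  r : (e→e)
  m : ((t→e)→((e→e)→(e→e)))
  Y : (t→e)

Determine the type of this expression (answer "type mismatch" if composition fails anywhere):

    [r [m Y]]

At [m Y], m : ((t→e)→((e→e)→(e→e))) takes Y : (t→e), giving ((e→e)→(e→e)).
At [r [m Y]], [m Y] : ((e→e)→(e→e)) takes r : (e→e), giving (e→e).

(e→e)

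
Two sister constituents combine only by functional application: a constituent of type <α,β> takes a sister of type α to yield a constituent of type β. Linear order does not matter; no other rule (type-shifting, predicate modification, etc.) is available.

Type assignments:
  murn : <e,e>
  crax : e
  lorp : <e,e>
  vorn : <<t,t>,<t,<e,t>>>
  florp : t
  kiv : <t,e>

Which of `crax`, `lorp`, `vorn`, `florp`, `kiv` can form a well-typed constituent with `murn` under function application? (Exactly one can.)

crax

crax — combines: murn : <e,e> takes crax : e as argument, giving e.
lorp : <e,e> — no; murn wants e, and lorp wants e.
vorn : <<t,t>,<t,<e,t>>> — no; murn wants e, and vorn wants <t,t>.
florp : t — no; murn wants e, and florp wants nothing (atomic).
kiv : <t,e> — no; murn wants e, and kiv wants t.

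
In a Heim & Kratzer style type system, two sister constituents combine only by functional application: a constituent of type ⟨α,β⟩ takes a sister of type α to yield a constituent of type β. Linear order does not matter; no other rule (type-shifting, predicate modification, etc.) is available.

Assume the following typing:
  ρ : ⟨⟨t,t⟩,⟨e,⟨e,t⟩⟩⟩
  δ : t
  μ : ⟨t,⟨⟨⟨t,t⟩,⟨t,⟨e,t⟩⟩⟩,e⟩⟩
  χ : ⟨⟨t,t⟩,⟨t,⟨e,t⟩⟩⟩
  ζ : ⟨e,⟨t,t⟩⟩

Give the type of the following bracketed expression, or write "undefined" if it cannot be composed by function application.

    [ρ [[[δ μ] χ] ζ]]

[δ μ]: ⟨t,⟨⟨⟨t,t⟩,⟨t,⟨e,t⟩⟩⟩,e⟩⟩ applied to t yields ⟨⟨⟨t,t⟩,⟨t,⟨e,t⟩⟩⟩,e⟩.
[[δ μ] χ]: ⟨⟨⟨t,t⟩,⟨t,⟨e,t⟩⟩⟩,e⟩ applied to ⟨⟨t,t⟩,⟨t,⟨e,t⟩⟩⟩ yields e.
[[[δ μ] χ] ζ]: ⟨e,⟨t,t⟩⟩ applied to e yields ⟨t,t⟩.
[ρ [[[δ μ] χ] ζ]]: ⟨⟨t,t⟩,⟨e,⟨e,t⟩⟩⟩ applied to ⟨t,t⟩ yields ⟨e,⟨e,t⟩⟩.

⟨e,⟨e,t⟩⟩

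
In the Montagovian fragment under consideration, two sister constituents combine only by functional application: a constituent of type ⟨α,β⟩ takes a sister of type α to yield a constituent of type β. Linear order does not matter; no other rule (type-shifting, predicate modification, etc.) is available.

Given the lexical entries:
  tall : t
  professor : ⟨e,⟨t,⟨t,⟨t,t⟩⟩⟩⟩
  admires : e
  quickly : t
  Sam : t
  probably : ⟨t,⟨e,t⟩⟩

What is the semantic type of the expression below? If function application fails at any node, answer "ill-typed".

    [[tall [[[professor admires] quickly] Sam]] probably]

[professor admires]: functor professor : ⟨e,⟨t,⟨t,⟨t,t⟩⟩⟩⟩, argument admires : e; result ⟨t,⟨t,⟨t,t⟩⟩⟩.
[[professor admires] quickly]: functor [professor admires] : ⟨t,⟨t,⟨t,t⟩⟩⟩, argument quickly : t; result ⟨t,⟨t,t⟩⟩.
[[[professor admires] quickly] Sam]: functor [[professor admires] quickly] : ⟨t,⟨t,t⟩⟩, argument Sam : t; result ⟨t,t⟩.
[tall [[[professor admires] quickly] Sam]]: functor [[[professor admires] quickly] Sam] : ⟨t,t⟩, argument tall : t; result t.
[[tall [[[professor admires] quickly] Sam]] probably]: functor probably : ⟨t,⟨e,t⟩⟩, argument [tall [[[professor admires] quickly] Sam]] : t; result ⟨e,t⟩.

⟨e,t⟩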